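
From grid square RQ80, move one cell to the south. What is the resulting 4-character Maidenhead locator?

Latitude square 0; −1 → -1, wraps to 9, carry into field.
Latitude field Q = 16; −1 → 15 = P.
The longitude characters are unchanged.

RP89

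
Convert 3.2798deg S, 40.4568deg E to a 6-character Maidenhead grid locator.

Offset from 180°W / 90°S: lon 220.4568°, lat 86.7202°.
Field: 220.4568/20 → 11 → L, 86.7202/10 → 8 → I; chars LI.
Square: 0.4568/2 → 0, 6.7202/1 → 6; chars 06.
Subsquare: 0.4568/0.0833333 → 5 → f, 0.7202/0.0416667 → 17 → r; chars fr.

LI06fr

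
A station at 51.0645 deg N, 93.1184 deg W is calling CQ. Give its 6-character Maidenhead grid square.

EO31kb

Shift to the Maidenhead origin (180°W, 90°S): lon 86.8816, lat 141.0645.
Field (20°×10°, letters A–R): 86.8816/20 → 4 → E, 141.0645/10 → 14 → O; chars EO.
Square (2°×1°, digits 0–9): 6.8816/2 → 3, 1.0645/1 → 1; chars 31.
Subsquare (5′×2.5′, letters a–x): 0.8816/0.0833333 → 10 → k, 0.0645/0.0416667 → 1 → b; chars kb.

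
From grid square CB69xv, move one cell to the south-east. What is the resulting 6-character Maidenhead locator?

CB79au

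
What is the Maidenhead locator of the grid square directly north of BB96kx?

Latitude subsquare x = 23; +1 → 24, wraps to 0 = a, carry into square.
Latitude square 6; +1 → 7.
The longitude characters are unchanged.

BB97ka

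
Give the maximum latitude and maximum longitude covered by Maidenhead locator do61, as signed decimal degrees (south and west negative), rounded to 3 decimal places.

52.000, -106.000

Field D=3, O=14: +3·20° lon, +14·10° lat → SW at lon -120°, lat 50°.
Square 6, 1: +6·2° lon, +1·1° lat → SW at lon -108°, lat 51°.
Cell spans 2° lon × 1° lat. NE corner is SW corner plus one full cell.
latitude 52.000, longitude -106.000.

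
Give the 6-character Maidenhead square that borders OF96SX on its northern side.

OF97sa

Latitude subsquare x = 23; +1 → 24, wraps to 0 = a, carry into square.
Latitude square 6; +1 → 7.
The longitude characters are unchanged.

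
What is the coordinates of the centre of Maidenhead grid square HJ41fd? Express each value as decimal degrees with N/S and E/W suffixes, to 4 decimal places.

1.1458° N, 31.5417° W

Field H=7, J=9: +7·20° lon, +9·10° lat → SW at lon -40°, lat 0°.
Square 4, 1: +4·2° lon, +1·1° lat → SW at lon -32°, lat 1°.
Subsquare f=5, d=3: +5·0.0833333° lon, +3·0.0416667° lat → SW at lon -31.5833°, lat 1.125°.
Cell spans 0.0833333° lon × 0.0416667° lat. Centre is SW corner plus half of each.
latitude 1.1458° N, longitude 31.5417° W.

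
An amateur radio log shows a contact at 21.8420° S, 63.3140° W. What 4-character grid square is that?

FG88

Add 180° to longitude and 90° to latitude: 116.69, 68.16.
Field: lon ⌊116.69/20⌋ = 5 → F; lat ⌊68.16/10⌋ = 6 → G.
Square: lon ⌊16.69/2⌋ = 8; lat ⌊8.16/1⌋ = 8.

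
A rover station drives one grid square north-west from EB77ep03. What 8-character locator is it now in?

EB77dp94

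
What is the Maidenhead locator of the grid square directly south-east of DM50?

DL69

Longitude square 5; +1 → 6.
Latitude square 0; −1 → -1, wraps to 9, carry into field.
Latitude field M = 12; −1 → 11 = L.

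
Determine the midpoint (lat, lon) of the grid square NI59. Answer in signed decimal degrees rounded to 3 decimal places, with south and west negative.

-0.500, 91.000

Field N=13, I=8: +13·20° lon, +8·10° lat → SW at lon 80°, lat -10°.
Square 5, 9: +5·2° lon, +9·1° lat → SW at lon 90°, lat -1°.
Cell spans 2° lon × 1° lat. Centre is SW corner plus half of each.
latitude -0.500, longitude 91.000.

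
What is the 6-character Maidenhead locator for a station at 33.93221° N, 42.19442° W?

GM83vw

Add 180° to longitude and 90° to latitude: 137.8056, 123.9322.
Field: 137.8056/20 → 6 → G, 123.9322/10 → 12 → M; chars GM.
Square: 17.8056/2 → 8, 3.9322/1 → 3; chars 83.
Subsquare: 1.8056/0.0833333 → 21 → v, 0.9322/0.0416667 → 22 → w; chars vw.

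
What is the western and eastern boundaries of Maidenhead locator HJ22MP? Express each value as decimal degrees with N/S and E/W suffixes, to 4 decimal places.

Field H=7, J=9: +7·20° lon, +9·10° lat → SW at lon -40°, lat 0°.
Square 2, 2: +2·2° lon, +2·1° lat → SW at lon -36°, lat 2°.
Subsquare m=12, p=15: +12·0.0833333° lon, +15·0.0416667° lat → SW at lon -35°, lat 2.625°.
Cell spans 0.0833333° lon × 0.0416667° lat.
west 35.0000° W, east 34.9167° W.

35.0000° W, 34.9167° W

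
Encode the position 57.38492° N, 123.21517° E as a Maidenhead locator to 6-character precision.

Offset from 180°W / 90°S: lon 303.2152°, lat 147.3849°.
Field (20°×10°, letters A–R): 303.2152/20 → 15 → P, 147.3849/10 → 14 → O; chars PO.
Square (2°×1°, digits 0–9): 3.2152/2 → 1, 7.3849/1 → 7; chars 17.
Subsquare (5′×2.5′, letters a–x): 1.2152/0.0833333 → 14 → o, 0.3849/0.0416667 → 9 → j; chars oj.

PO17oj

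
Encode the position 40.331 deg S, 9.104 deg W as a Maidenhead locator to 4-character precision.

IE59

Offset from 180°W / 90°S: lon 170.90°, lat 49.67°.
Field (20°×10°, letters A–R): 170.90/20 → 8 → I, 49.67/10 → 4 → E; chars IE.
Square (2°×1°, digits 0–9): 10.90/2 → 5, 9.67/1 → 9; chars 59.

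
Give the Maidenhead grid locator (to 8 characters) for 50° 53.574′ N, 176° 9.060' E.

RO80bv84

Shift to the Maidenhead origin (180°W, 90°S): lon 356.15100, lat 140.89290.
Field: 356.15100/20 → 17 → R, 140.89290/10 → 14 → O; chars RO.
Square: 16.15100/2 → 8, 0.89290/1 → 0; chars 80.
Subsquare: 0.15100/0.0833333 → 1 → b, 0.89290/0.0416667 → 21 → v; chars bv.
Extended square: 0.06767/0.00833333 → 8, 0.01790/0.00416667 → 4; chars 84.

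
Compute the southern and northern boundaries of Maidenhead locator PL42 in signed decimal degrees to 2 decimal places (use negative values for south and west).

Field P=15, L=11: +15·20° lon, +11·10° lat → SW at lon 120°, lat 20°.
Square 4, 2: +4·2° lon, +2·1° lat → SW at lon 128°, lat 22°.
Cell spans 2° lon × 1° lat.
south 22.00, north 23.00.

22.00, 23.00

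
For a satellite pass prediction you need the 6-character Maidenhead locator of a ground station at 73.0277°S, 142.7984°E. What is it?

QB16jx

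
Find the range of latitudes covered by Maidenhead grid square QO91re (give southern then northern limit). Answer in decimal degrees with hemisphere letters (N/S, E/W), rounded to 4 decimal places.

51.1667° N, 51.2083° N

Field Q=16, O=14: +16·20° lon, +14·10° lat → SW at lon 140°, lat 50°.
Square 9, 1: +9·2° lon, +1·1° lat → SW at lon 158°, lat 51°.
Subsquare r=17, e=4: +17·0.0833333° lon, +4·0.0416667° lat → SW at lon 159.417°, lat 51.1667°.
Cell spans 0.0833333° lon × 0.0416667° lat.
south 51.1667° N, north 51.2083° N.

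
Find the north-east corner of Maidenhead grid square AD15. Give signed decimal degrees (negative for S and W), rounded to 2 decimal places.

-54.00, -176.00

Field A=0, D=3: +0·20° lon, +3·10° lat → SW at lon -180°, lat -60°.
Square 1, 5: +1·2° lon, +5·1° lat → SW at lon -178°, lat -55°.
Cell spans 2° lon × 1° lat. NE corner is SW corner plus one full cell.
latitude -54.00, longitude -176.00.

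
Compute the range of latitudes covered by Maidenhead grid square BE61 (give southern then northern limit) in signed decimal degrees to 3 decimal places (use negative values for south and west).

-49.000, -48.000

Field B=1, E=4: +1·20° lon, +4·10° lat → SW at lon -160°, lat -50°.
Square 6, 1: +6·2° lon, +1·1° lat → SW at lon -148°, lat -49°.
Cell spans 2° lon × 1° lat.
south -49.000, north -48.000.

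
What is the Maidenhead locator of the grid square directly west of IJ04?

HJ94

Longitude square 0; −1 → -1, wraps to 9, carry into field.
Longitude field I = 8; −1 → 7 = H.
The latitude characters are unchanged.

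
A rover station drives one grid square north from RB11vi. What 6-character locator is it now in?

RB11vj

Latitude subsquare i = 8; +1 → 9 = j.
The longitude characters are unchanged.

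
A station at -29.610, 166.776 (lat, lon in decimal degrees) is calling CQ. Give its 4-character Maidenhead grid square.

Shift to the Maidenhead origin (180°W, 90°S): lon 346.78, lat 60.39.
Field: lon ⌊346.78/20⌋ = 17 → R; lat ⌊60.39/10⌋ = 6 → G.
Square: lon ⌊6.78/2⌋ = 3; lat ⌊0.39/1⌋ = 0.

RG30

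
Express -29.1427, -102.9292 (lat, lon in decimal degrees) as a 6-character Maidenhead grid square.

Shift to the Maidenhead origin (180°W, 90°S): lon 77.0708, lat 60.8573.
Field (20°×10°, letters A–R): lon ⌊77.0708/20⌋ = 3 → D; lat ⌊60.8573/10⌋ = 6 → G.
Square (2°×1°, digits 0–9): lon ⌊17.0708/2⌋ = 8; lat ⌊0.8573/1⌋ = 0.
Subsquare (5′×2.5′, letters a–x): lon ⌊1.0708/0.0833333⌋ = 12 → m; lat ⌊0.8573/0.0416667⌋ = 20 → u.

DG80mu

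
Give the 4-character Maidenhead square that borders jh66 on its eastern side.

JH76

Longitude square 6; +1 → 7.
The latitude characters are unchanged.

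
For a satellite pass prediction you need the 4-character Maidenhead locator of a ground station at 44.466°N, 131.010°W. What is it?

CN44

Add 180° to longitude and 90° to latitude: 48.99, 134.47.
Field (20°×10°, letters A–R): 48.99/20 → 2 → C, 134.47/10 → 13 → N; chars CN.
Square (2°×1°, digits 0–9): 8.99/2 → 4, 4.47/1 → 4; chars 44.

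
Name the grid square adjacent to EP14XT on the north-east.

EP24au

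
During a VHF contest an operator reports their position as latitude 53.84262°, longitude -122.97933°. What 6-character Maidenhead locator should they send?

CO83mu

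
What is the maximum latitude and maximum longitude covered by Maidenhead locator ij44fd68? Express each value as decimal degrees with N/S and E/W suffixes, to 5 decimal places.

4.16250° N, 11.52500° W

Field I=8, J=9: +8·20° lon, +9·10° lat → SW at lon -20°, lat 0°.
Square 4, 4: +4·2° lon, +4·1° lat → SW at lon -12°, lat 4°.
Subsquare f=5, d=3: +5·0.0833333° lon, +3·0.0416667° lat → SW at lon -11.5833°, lat 4.125°.
Extended square 6, 8: +6·0.00833333° lon, +8·0.00416667° lat → SW at lon -11.5333°, lat 4.15833°.
Cell spans 0.00833333° lon × 0.00416667° lat. NE corner is SW corner plus one full cell.
latitude 4.16250° N, longitude 11.52500° W.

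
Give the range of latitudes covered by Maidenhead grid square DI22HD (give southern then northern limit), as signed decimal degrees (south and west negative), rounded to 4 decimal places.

-7.8750, -7.8333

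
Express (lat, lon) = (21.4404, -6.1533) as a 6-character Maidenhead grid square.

IL61wk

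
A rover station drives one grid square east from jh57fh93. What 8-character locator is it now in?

Longitude extended square 9; +1 → 10, wraps to 0, carry into subsquare.
Longitude subsquare f = 5; +1 → 6 = g.
The latitude characters are unchanged.

JH57gh03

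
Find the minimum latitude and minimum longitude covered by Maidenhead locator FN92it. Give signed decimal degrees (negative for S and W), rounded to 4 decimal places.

Field F=5, N=13: +5·20° lon, +13·10° lat → SW at lon -80°, lat 40°.
Square 9, 2: +9·2° lon, +2·1° lat → SW at lon -62°, lat 42°.
Subsquare i=8, t=19: +8·0.0833333° lon, +19·0.0416667° lat → SW at lon -61.3333°, lat 42.7917°.
latitude 42.7917, longitude -61.3333.

42.7917, -61.3333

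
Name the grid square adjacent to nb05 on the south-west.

MB94

Longitude square 0; −1 → -1, wraps to 9, carry into field.
Longitude field N = 13; −1 → 12 = M.
Latitude square 5; −1 → 4.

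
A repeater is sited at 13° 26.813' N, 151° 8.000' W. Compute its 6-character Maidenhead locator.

BK43kk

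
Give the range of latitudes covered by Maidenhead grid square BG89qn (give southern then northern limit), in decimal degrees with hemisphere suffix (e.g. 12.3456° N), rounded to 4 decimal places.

Field B=1, G=6: +1·20° lon, +6·10° lat → SW at lon -160°, lat -30°.
Square 8, 9: +8·2° lon, +9·1° lat → SW at lon -144°, lat -21°.
Subsquare q=16, n=13: +16·0.0833333° lon, +13·0.0416667° lat → SW at lon -142.667°, lat -20.4583°.
Cell spans 0.0833333° lon × 0.0416667° lat.
south 20.4583° S, north 20.4167° S.

20.4583° S, 20.4167° S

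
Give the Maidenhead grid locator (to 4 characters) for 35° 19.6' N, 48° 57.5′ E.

LM45

Shift to the Maidenhead origin (180°W, 90°S): lon 228.96, lat 125.33.
Field: lon ⌊228.96/20⌋ = 11 → L; lat ⌊125.33/10⌋ = 12 → M.
Square: lon ⌊8.96/2⌋ = 4; lat ⌊5.33/1⌋ = 5.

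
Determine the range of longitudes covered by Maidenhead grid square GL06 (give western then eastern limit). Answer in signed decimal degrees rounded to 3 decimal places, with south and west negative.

-60.000, -58.000

Field G=6, L=11: +6·20° lon, +11·10° lat → SW at lon -60°, lat 20°.
Square 0, 6: +0·2° lon, +6·1° lat → SW at lon -60°, lat 26°.
Cell spans 2° lon × 1° lat.
west -60.000, east -58.000.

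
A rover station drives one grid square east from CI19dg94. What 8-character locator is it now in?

CI19eg04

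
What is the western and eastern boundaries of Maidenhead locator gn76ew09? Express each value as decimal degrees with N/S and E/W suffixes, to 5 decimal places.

Field G=6, N=13: +6·20° lon, +13·10° lat → SW at lon -60°, lat 40°.
Square 7, 6: +7·2° lon, +6·1° lat → SW at lon -46°, lat 46°.
Subsquare e=4, w=22: +4·0.0833333° lon, +22·0.0416667° lat → SW at lon -45.6667°, lat 46.9167°.
Extended square 0, 9: +0·0.00833333° lon, +9·0.00416667° lat → SW at lon -45.6667°, lat 46.9542°.
Cell spans 0.00833333° lon × 0.00416667° lat.
west 45.66667° W, east 45.65833° W.

45.66667° W, 45.65833° W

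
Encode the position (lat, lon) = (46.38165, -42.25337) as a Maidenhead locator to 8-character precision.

GN86uj91

Offset from 180°W / 90°S: lon 137.74663°, lat 136.38165°.
Field: 137.74663/20 → 6 → G, 136.38165/10 → 13 → N; chars GN.
Square: 17.74663/2 → 8, 6.38165/1 → 6; chars 86.
Subsquare: 1.74663/0.0833333 → 20 → u, 0.38165/0.0416667 → 9 → j; chars uj.
Extended square: 0.07996/0.00833333 → 9, 0.00665/0.00416667 → 1; chars 91.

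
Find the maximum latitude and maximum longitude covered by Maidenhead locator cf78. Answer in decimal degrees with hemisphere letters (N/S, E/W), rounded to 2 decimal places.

31.00° S, 124.00° W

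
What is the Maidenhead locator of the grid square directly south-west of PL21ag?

Longitude subsquare a = 0; −1 → -1, wraps to 23 = x, carry into square.
Longitude square 2; −1 → 1.
Latitude subsquare g = 6; −1 → 5 = f.

PL11xf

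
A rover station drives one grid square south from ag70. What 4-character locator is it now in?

AF79

Latitude square 0; −1 → -1, wraps to 9, carry into field.
Latitude field G = 6; −1 → 5 = F.
The longitude characters are unchanged.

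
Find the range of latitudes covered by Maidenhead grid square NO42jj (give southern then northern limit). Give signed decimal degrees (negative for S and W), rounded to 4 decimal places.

Field N=13, O=14: +13·20° lon, +14·10° lat → SW at lon 80°, lat 50°.
Square 4, 2: +4·2° lon, +2·1° lat → SW at lon 88°, lat 52°.
Subsquare j=9, j=9: +9·0.0833333° lon, +9·0.0416667° lat → SW at lon 88.75°, lat 52.375°.
Cell spans 0.0833333° lon × 0.0416667° lat.
south 52.3750, north 52.4167.

52.3750, 52.4167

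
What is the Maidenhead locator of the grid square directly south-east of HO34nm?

HO34ol

Longitude subsquare n = 13; +1 → 14 = o.
Latitude subsquare m = 12; −1 → 11 = l.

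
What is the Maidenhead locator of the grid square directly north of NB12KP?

Latitude subsquare p = 15; +1 → 16 = q.
The longitude characters are unchanged.

NB12kq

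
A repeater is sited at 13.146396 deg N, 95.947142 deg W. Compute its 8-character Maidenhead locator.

EK23ad65

Add 180° to longitude and 90° to latitude: 84.05286, 103.14640.
Field: 84.05286/20 → 4 → E, 103.14640/10 → 10 → K; chars EK.
Square: 4.05286/2 → 2, 3.14640/1 → 3; chars 23.
Subsquare: 0.05286/0.0833333 → 0 → a, 0.14640/0.0416667 → 3 → d; chars ad.
Extended square: 0.05286/0.00833333 → 6, 0.02140/0.00416667 → 5; chars 65.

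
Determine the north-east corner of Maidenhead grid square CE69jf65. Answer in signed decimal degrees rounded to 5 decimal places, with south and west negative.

-40.76667, -127.19167

Field C=2, E=4: +2·20° lon, +4·10° lat → SW at lon -140°, lat -50°.
Square 6, 9: +6·2° lon, +9·1° lat → SW at lon -128°, lat -41°.
Subsquare j=9, f=5: +9·0.0833333° lon, +5·0.0416667° lat → SW at lon -127.25°, lat -40.7917°.
Extended square 6, 5: +6·0.00833333° lon, +5·0.00416667° lat → SW at lon -127.2°, lat -40.7708°.
Cell spans 0.00833333° lon × 0.00416667° lat. NE corner is SW corner plus one full cell.
latitude -40.76667, longitude -127.19167.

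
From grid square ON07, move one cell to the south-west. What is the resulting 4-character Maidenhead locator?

NN96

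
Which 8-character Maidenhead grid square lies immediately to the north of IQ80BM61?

IQ80bm62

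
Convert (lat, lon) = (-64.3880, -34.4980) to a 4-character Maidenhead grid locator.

HC25

Offset from 180°W / 90°S: lon 145.50°, lat 25.61°.
Field (20°×10°, letters A–R): lon ⌊145.50/20⌋ = 7 → H; lat ⌊25.61/10⌋ = 2 → C.
Square (2°×1°, digits 0–9): lon ⌊5.50/2⌋ = 2; lat ⌊5.61/1⌋ = 5.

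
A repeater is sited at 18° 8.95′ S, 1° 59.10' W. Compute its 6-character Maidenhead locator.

IH91au

Add 180° to longitude and 90° to latitude: 178.0150, 71.8508.
Field: lon ⌊178.0150/20⌋ = 8 → I; lat ⌊71.8508/10⌋ = 7 → H.
Square: lon ⌊18.0150/2⌋ = 9; lat ⌊1.8508/1⌋ = 1.
Subsquare: lon ⌊0.0150/0.0833333⌋ = 0 → a; lat ⌊0.8508/0.0416667⌋ = 20 → u.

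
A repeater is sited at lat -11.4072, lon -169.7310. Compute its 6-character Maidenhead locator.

Offset from 180°W / 90°S: lon 10.2690°, lat 78.5928°.
Field: lon ⌊10.2690/20⌋ = 0 → A; lat ⌊78.5928/10⌋ = 7 → H.
Square: lon ⌊10.2690/2⌋ = 5; lat ⌊8.5928/1⌋ = 8.
Subsquare: lon ⌊0.2690/0.0833333⌋ = 3 → d; lat ⌊0.5928/0.0416667⌋ = 14 → o.

AH58do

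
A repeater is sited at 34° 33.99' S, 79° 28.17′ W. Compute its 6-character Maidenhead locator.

FF05gk

Add 180° to longitude and 90° to latitude: 100.5305, 55.4335.
Field (20°×10°, letters A–R): 100.5305/20 → 5 → F, 55.4335/10 → 5 → F; chars FF.
Square (2°×1°, digits 0–9): 0.5305/2 → 0, 5.4335/1 → 5; chars 05.
Subsquare (5′×2.5′, letters a–x): 0.5305/0.0833333 → 6 → g, 0.4335/0.0416667 → 10 → k; chars gk.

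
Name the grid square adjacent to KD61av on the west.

KD51xv

Longitude subsquare a = 0; −1 → -1, wraps to 23 = x, carry into square.
Longitude square 6; −1 → 5.
The latitude characters are unchanged.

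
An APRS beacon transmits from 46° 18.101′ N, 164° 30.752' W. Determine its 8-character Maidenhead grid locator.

AN76rh82

Shift to the Maidenhead origin (180°W, 90°S): lon 15.48747, lat 136.30168.
Field (20°×10°, letters A–R): lon ⌊15.48747/20⌋ = 0 → A; lat ⌊136.30168/10⌋ = 13 → N.
Square (2°×1°, digits 0–9): lon ⌊15.48747/2⌋ = 7; lat ⌊6.30168/1⌋ = 6.
Subsquare (5′×2.5′, letters a–x): lon ⌊1.48747/0.0833333⌋ = 17 → r; lat ⌊0.30168/0.0416667⌋ = 7 → h.
Extended square (30″×15″, digits 0–9): lon ⌊0.07080/0.00833333⌋ = 8; lat ⌊0.01002/0.00416667⌋ = 2.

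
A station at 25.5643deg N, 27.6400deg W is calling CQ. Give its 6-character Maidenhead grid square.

HL65en

Shift to the Maidenhead origin (180°W, 90°S): lon 152.3600, lat 115.5643.
Field: lon ⌊152.3600/20⌋ = 7 → H; lat ⌊115.5643/10⌋ = 11 → L.
Square: lon ⌊12.3600/2⌋ = 6; lat ⌊5.5643/1⌋ = 5.
Subsquare: lon ⌊0.3600/0.0833333⌋ = 4 → e; lat ⌊0.5643/0.0416667⌋ = 13 → n.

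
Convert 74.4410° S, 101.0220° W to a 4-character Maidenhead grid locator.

Add 180° to longitude and 90° to latitude: 78.98, 15.56.
Field: lon ⌊78.98/20⌋ = 3 → D; lat ⌊15.56/10⌋ = 1 → B.
Square: lon ⌊18.98/2⌋ = 9; lat ⌊5.56/1⌋ = 5.

DB95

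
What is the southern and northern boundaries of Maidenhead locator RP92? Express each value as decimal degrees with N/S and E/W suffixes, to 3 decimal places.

62.000° N, 63.000° N

Field R=17, P=15: +17·20° lon, +15·10° lat → SW at lon 160°, lat 60°.
Square 9, 2: +9·2° lon, +2·1° lat → SW at lon 178°, lat 62°.
Cell spans 2° lon × 1° lat.
south 62.000° N, north 63.000° N.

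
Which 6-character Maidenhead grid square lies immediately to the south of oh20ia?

OG29ix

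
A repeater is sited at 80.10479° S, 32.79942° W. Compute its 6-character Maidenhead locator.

HA39ov

Offset from 180°W / 90°S: lon 147.2006°, lat 9.8952°.
Field: lon ⌊147.2006/20⌋ = 7 → H; lat ⌊9.8952/10⌋ = 0 → A.
Square: lon ⌊7.2006/2⌋ = 3; lat ⌊9.8952/1⌋ = 9.
Subsquare: lon ⌊1.2006/0.0833333⌋ = 14 → o; lat ⌊0.8952/0.0416667⌋ = 21 → v.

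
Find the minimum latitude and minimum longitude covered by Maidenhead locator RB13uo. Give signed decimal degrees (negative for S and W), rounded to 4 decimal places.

-76.4167, 163.6667

Field R=17, B=1: +17·20° lon, +1·10° lat → SW at lon 160°, lat -80°.
Square 1, 3: +1·2° lon, +3·1° lat → SW at lon 162°, lat -77°.
Subsquare u=20, o=14: +20·0.0833333° lon, +14·0.0416667° lat → SW at lon 163.667°, lat -76.4167°.
latitude -76.4167, longitude 163.6667.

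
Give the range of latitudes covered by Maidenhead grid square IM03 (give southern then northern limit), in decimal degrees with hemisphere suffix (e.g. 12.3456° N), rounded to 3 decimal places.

Field I=8, M=12: +8·20° lon, +12·10° lat → SW at lon -20°, lat 30°.
Square 0, 3: +0·2° lon, +3·1° lat → SW at lon -20°, lat 33°.
Cell spans 2° lon × 1° lat.
south 33.000° N, north 34.000° N.

33.000° N, 34.000° N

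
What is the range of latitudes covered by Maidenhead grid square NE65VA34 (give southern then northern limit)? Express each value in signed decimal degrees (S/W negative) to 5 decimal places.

-44.98333, -44.97917

Field N=13, E=4: +13·20° lon, +4·10° lat → SW at lon 80°, lat -50°.
Square 6, 5: +6·2° lon, +5·1° lat → SW at lon 92°, lat -45°.
Subsquare v=21, a=0: +21·0.0833333° lon, +0·0.0416667° lat → SW at lon 93.75°, lat -45°.
Extended square 3, 4: +3·0.00833333° lon, +4·0.00416667° lat → SW at lon 93.775°, lat -44.9833°.
Cell spans 0.00833333° lon × 0.00416667° lat.
south -44.98333, north -44.97917.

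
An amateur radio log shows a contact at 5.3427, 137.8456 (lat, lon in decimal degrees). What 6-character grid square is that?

Shift to the Maidenhead origin (180°W, 90°S): lon 317.8456, lat 95.3427.
Field (20°×10°, letters A–R): 317.8456/20 → 15 → P, 95.3427/10 → 9 → J; chars PJ.
Square (2°×1°, digits 0–9): 17.8456/2 → 8, 5.3427/1 → 5; chars 85.
Subsquare (5′×2.5′, letters a–x): 1.8456/0.0833333 → 22 → w, 0.3427/0.0416667 → 8 → i; chars wi.

PJ85wi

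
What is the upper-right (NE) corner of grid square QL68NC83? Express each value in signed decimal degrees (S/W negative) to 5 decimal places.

28.10000, 153.15833

Field Q=16, L=11: +16·20° lon, +11·10° lat → SW at lon 140°, lat 20°.
Square 6, 8: +6·2° lon, +8·1° lat → SW at lon 152°, lat 28°.
Subsquare n=13, c=2: +13·0.0833333° lon, +2·0.0416667° lat → SW at lon 153.083°, lat 28.0833°.
Extended square 8, 3: +8·0.00833333° lon, +3·0.00416667° lat → SW at lon 153.15°, lat 28.0958°.
Cell spans 0.00833333° lon × 0.00416667° lat. NE corner is SW corner plus one full cell.
latitude 28.10000, longitude 153.15833.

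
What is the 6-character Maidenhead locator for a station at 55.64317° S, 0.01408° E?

JD04ai

Shift to the Maidenhead origin (180°W, 90°S): lon 180.0141, lat 34.3568.
Field (20°×10°, letters A–R): lon ⌊180.0141/20⌋ = 9 → J; lat ⌊34.3568/10⌋ = 3 → D.
Square (2°×1°, digits 0–9): lon ⌊0.0141/2⌋ = 0; lat ⌊4.3568/1⌋ = 4.
Subsquare (5′×2.5′, letters a–x): lon ⌊0.0141/0.0833333⌋ = 0 → a; lat ⌊0.3568/0.0416667⌋ = 8 → i.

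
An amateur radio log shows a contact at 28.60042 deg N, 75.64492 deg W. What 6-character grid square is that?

FL28eo

Add 180° to longitude and 90° to latitude: 104.3551, 118.6004.
Field: lon ⌊104.3551/20⌋ = 5 → F; lat ⌊118.6004/10⌋ = 11 → L.
Square: lon ⌊4.3551/2⌋ = 2; lat ⌊8.6004/1⌋ = 8.
Subsquare: lon ⌊0.3551/0.0833333⌋ = 4 → e; lat ⌊0.6004/0.0416667⌋ = 14 → o.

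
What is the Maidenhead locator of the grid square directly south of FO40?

FN49

Latitude square 0; −1 → -1, wraps to 9, carry into field.
Latitude field O = 14; −1 → 13 = N.
The longitude characters are unchanged.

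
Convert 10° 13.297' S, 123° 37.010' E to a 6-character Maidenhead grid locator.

Offset from 180°W / 90°S: lon 303.6168°, lat 79.7784°.
Field: 303.6168/20 → 15 → P, 79.7784/10 → 7 → H; chars PH.
Square: 3.6168/2 → 1, 9.7784/1 → 9; chars 19.
Subsquare: 1.6168/0.0833333 → 19 → t, 0.7784/0.0416667 → 18 → s; chars ts.

PH19ts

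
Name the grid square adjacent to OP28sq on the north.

OP28sr

Latitude subsquare q = 16; +1 → 17 = r.
The longitude characters are unchanged.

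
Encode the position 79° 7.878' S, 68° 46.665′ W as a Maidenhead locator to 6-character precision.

Add 180° to longitude and 90° to latitude: 111.2223, 10.8687.
Field: 111.2223/20 → 5 → F, 10.8687/10 → 1 → B; chars FB.
Square: 11.2223/2 → 5, 0.8687/1 → 0; chars 50.
Subsquare: 1.2223/0.0833333 → 14 → o, 0.8687/0.0416667 → 20 → u; chars ou.

FB50ou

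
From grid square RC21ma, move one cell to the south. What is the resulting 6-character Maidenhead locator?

Latitude subsquare a = 0; −1 → -1, wraps to 23 = x, carry into square.
Latitude square 1; −1 → 0.
The longitude characters are unchanged.

RC20mx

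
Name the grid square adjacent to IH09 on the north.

Latitude square 9; +1 → 10, wraps to 0, carry into field.
Latitude field H = 7; +1 → 8 = I.
The longitude characters are unchanged.

II00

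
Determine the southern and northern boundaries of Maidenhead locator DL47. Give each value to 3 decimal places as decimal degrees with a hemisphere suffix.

27.000° N, 28.000° N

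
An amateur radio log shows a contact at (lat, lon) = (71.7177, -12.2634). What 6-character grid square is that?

IQ31ur

Shift to the Maidenhead origin (180°W, 90°S): lon 167.7366, lat 161.7177.
Field: lon ⌊167.7366/20⌋ = 8 → I; lat ⌊161.7177/10⌋ = 16 → Q.
Square: lon ⌊7.7366/2⌋ = 3; lat ⌊1.7177/1⌋ = 1.
Subsquare: lon ⌊1.7366/0.0833333⌋ = 20 → u; lat ⌊0.7177/0.0416667⌋ = 17 → r.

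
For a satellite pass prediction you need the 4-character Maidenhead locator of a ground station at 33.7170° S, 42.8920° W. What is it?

GF86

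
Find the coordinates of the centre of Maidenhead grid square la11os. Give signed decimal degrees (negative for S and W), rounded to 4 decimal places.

-88.2292, 43.2083

Field L=11, A=0: +11·20° lon, +0·10° lat → SW at lon 40°, lat -90°.
Square 1, 1: +1·2° lon, +1·1° lat → SW at lon 42°, lat -89°.
Subsquare o=14, s=18: +14·0.0833333° lon, +18·0.0416667° lat → SW at lon 43.1667°, lat -88.25°.
Cell spans 0.0833333° lon × 0.0416667° lat. Centre is SW corner plus half of each.
latitude -88.2292, longitude 43.2083.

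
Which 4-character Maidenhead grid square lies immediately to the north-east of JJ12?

JJ23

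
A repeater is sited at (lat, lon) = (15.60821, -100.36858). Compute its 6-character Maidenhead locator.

DK95to

Offset from 180°W / 90°S: lon 79.6314°, lat 105.6082°.
Field: lon ⌊79.6314/20⌋ = 3 → D; lat ⌊105.6082/10⌋ = 10 → K.
Square: lon ⌊19.6314/2⌋ = 9; lat ⌊5.6082/1⌋ = 5.
Subsquare: lon ⌊1.6314/0.0833333⌋ = 19 → t; lat ⌊0.6082/0.0416667⌋ = 14 → o.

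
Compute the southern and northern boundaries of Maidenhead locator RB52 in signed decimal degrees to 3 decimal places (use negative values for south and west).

-78.000, -77.000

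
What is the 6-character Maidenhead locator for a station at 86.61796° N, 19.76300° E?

JR96vo

Add 180° to longitude and 90° to latitude: 199.7630, 176.6180.
Field: 199.7630/20 → 9 → J, 176.6180/10 → 17 → R; chars JR.
Square: 19.7630/2 → 9, 6.6180/1 → 6; chars 96.
Subsquare: 1.7630/0.0833333 → 21 → v, 0.6180/0.0416667 → 14 → o; chars vo.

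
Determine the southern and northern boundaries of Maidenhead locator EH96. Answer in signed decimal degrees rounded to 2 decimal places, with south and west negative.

-14.00, -13.00

Field E=4, H=7: +4·20° lon, +7·10° lat → SW at lon -100°, lat -20°.
Square 9, 6: +9·2° lon, +6·1° lat → SW at lon -82°, lat -14°.
Cell spans 2° lon × 1° lat.
south -14.00, north -13.00.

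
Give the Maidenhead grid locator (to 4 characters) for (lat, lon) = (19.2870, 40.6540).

LK09

Add 180° to longitude and 90° to latitude: 220.65, 109.29.
Field (20°×10°, letters A–R): lon ⌊220.65/20⌋ = 11 → L; lat ⌊109.29/10⌋ = 10 → K.
Square (2°×1°, digits 0–9): lon ⌊0.65/2⌋ = 0; lat ⌊9.29/1⌋ = 9.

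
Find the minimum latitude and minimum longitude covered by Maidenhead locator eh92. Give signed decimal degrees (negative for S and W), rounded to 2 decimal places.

-18.00, -82.00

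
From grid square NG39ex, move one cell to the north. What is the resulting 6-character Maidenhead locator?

NH30ea

Latitude subsquare x = 23; +1 → 24, wraps to 0 = a, carry into square.
Latitude square 9; +1 → 10, wraps to 0, carry into field.
Latitude field G = 6; +1 → 7 = H.
The longitude characters are unchanged.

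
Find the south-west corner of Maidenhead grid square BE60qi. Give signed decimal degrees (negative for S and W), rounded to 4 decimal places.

-49.6667, -146.6667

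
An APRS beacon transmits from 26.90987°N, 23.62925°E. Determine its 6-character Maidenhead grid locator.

KL16tv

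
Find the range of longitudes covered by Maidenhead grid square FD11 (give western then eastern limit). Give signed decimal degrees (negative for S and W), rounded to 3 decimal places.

-78.000, -76.000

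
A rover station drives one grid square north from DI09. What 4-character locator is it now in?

DJ00

Latitude square 9; +1 → 10, wraps to 0, carry into field.
Latitude field I = 8; +1 → 9 = J.
The longitude characters are unchanged.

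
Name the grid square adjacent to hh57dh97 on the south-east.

HH57eh06

Longitude extended square 9; +1 → 10, wraps to 0, carry into subsquare.
Longitude subsquare d = 3; +1 → 4 = e.
Latitude extended square 7; −1 → 6.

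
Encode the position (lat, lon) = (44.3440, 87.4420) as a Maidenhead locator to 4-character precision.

NN34

Offset from 180°W / 90°S: lon 267.44°, lat 134.34°.
Field: 267.44/20 → 13 → N, 134.34/10 → 13 → N; chars NN.
Square: 7.44/2 → 3, 4.34/1 → 4; chars 34.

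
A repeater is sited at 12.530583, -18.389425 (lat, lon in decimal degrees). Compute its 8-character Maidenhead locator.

IK02tm37

Offset from 180°W / 90°S: lon 161.61058°, lat 102.53058°.
Field: 161.61058/20 → 8 → I, 102.53058/10 → 10 → K; chars IK.
Square: 1.61058/2 → 0, 2.53058/1 → 2; chars 02.
Subsquare: 1.61058/0.0833333 → 19 → t, 0.53058/0.0416667 → 12 → m; chars tm.
Extended square: 0.02724/0.00833333 → 3, 0.03058/0.00416667 → 7; chars 37.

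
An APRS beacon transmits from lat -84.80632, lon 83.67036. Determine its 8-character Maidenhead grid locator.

NA15ue06

Add 180° to longitude and 90° to latitude: 263.67036, 5.19368.
Field: 263.67036/20 → 13 → N, 5.19368/10 → 0 → A; chars NA.
Square: 3.67036/2 → 1, 5.19368/1 → 5; chars 15.
Subsquare: 1.67036/0.0833333 → 20 → u, 0.19368/0.0416667 → 4 → e; chars ue.
Extended square: 0.00369/0.00833333 → 0, 0.02701/0.00416667 → 6; chars 06.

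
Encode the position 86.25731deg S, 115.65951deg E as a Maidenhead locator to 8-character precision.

Offset from 180°W / 90°S: lon 295.65951°, lat 3.74269°.
Field: lon ⌊295.65951/20⌋ = 14 → O; lat ⌊3.74269/10⌋ = 0 → A.
Square: lon ⌊15.65951/2⌋ = 7; lat ⌊3.74269/1⌋ = 3.
Subsquare: lon ⌊1.65951/0.0833333⌋ = 19 → t; lat ⌊0.74269/0.0416667⌋ = 17 → r.
Extended square: lon ⌊0.07618/0.00833333⌋ = 9; lat ⌊0.03436/0.00416667⌋ = 8.

OA73tr98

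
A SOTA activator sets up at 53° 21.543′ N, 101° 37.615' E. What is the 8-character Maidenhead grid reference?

OO03ti56

Add 180° to longitude and 90° to latitude: 281.62692, 143.35905.
Field: 281.62692/20 → 14 → O, 143.35905/10 → 14 → O; chars OO.
Square: 1.62692/2 → 0, 3.35905/1 → 3; chars 03.
Subsquare: 1.62692/0.0833333 → 19 → t, 0.35905/0.0416667 → 8 → i; chars ti.
Extended square: 0.04358/0.00833333 → 5, 0.02572/0.00416667 → 6; chars 56.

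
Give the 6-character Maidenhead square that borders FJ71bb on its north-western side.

Longitude subsquare b = 1; −1 → 0 = a.
Latitude subsquare b = 1; +1 → 2 = c.

FJ71ac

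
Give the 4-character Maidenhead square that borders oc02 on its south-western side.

Longitude square 0; −1 → -1, wraps to 9, carry into field.
Longitude field O = 14; −1 → 13 = N.
Latitude square 2; −1 → 1.

NC91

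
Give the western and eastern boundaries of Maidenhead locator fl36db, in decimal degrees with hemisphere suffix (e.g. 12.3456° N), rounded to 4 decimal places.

73.7500° W, 73.6667° W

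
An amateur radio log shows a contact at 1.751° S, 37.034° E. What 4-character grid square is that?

KI88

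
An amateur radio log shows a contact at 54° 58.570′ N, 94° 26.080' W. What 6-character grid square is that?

EO24sx

Add 180° to longitude and 90° to latitude: 85.5653, 144.9762.
Field (20°×10°, letters A–R): 85.5653/20 → 4 → E, 144.9762/10 → 14 → O; chars EO.
Square (2°×1°, digits 0–9): 5.5653/2 → 2, 4.9762/1 → 4; chars 24.
Subsquare (5′×2.5′, letters a–x): 1.5653/0.0833333 → 18 → s, 0.9762/0.0416667 → 23 → x; chars sx.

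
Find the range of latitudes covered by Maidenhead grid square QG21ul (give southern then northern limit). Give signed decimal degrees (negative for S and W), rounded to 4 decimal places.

-28.5417, -28.5000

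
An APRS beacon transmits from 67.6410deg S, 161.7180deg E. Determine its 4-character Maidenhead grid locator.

RC02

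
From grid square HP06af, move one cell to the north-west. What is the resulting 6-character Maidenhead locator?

Longitude subsquare a = 0; −1 → -1, wraps to 23 = x, carry into square.
Longitude square 0; −1 → -1, wraps to 9, carry into field.
Longitude field H = 7; −1 → 6 = G.
Latitude subsquare f = 5; +1 → 6 = g.

GP96xg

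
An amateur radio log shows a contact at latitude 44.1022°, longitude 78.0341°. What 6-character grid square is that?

MN94ac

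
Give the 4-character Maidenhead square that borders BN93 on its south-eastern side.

CN02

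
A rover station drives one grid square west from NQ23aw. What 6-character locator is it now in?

NQ13xw

Longitude subsquare a = 0; −1 → -1, wraps to 23 = x, carry into square.
Longitude square 2; −1 → 1.
The latitude characters are unchanged.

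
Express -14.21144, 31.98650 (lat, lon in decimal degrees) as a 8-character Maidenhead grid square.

KH55xs89

Shift to the Maidenhead origin (180°W, 90°S): lon 211.98650, lat 75.78856.
Field: 211.98650/20 → 10 → K, 75.78856/10 → 7 → H; chars KH.
Square: 11.98650/2 → 5, 5.78856/1 → 5; chars 55.
Subsquare: 1.98650/0.0833333 → 23 → x, 0.78856/0.0416667 → 18 → s; chars xs.
Extended square: 0.06983/0.00833333 → 8, 0.03856/0.00416667 → 9; chars 89.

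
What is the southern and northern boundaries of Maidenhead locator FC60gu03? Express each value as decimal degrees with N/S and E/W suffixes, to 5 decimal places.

69.15417° S, 69.15000° S

Field F=5, C=2: +5·20° lon, +2·10° lat → SW at lon -80°, lat -70°.
Square 6, 0: +6·2° lon, +0·1° lat → SW at lon -68°, lat -70°.
Subsquare g=6, u=20: +6·0.0833333° lon, +20·0.0416667° lat → SW at lon -67.5°, lat -69.1667°.
Extended square 0, 3: +0·0.00833333° lon, +3·0.00416667° lat → SW at lon -67.5°, lat -69.1542°.
Cell spans 0.00833333° lon × 0.00416667° lat.
south 69.15417° S, north 69.15000° S.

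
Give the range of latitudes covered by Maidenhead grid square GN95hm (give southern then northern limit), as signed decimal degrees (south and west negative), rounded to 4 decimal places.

45.5000, 45.5417

Field G=6, N=13: +6·20° lon, +13·10° lat → SW at lon -60°, lat 40°.
Square 9, 5: +9·2° lon, +5·1° lat → SW at lon -42°, lat 45°.
Subsquare h=7, m=12: +7·0.0833333° lon, +12·0.0416667° lat → SW at lon -41.4167°, lat 45.5°.
Cell spans 0.0833333° lon × 0.0416667° lat.
south 45.5000, north 45.5417.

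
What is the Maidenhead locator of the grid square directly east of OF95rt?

Longitude subsquare r = 17; +1 → 18 = s.
The latitude characters are unchanged.

OF95st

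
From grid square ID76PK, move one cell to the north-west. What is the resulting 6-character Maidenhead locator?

ID76ol

Longitude subsquare p = 15; −1 → 14 = o.
Latitude subsquare k = 10; +1 → 11 = l.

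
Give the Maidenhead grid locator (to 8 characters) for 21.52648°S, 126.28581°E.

Offset from 180°W / 90°S: lon 306.28581°, lat 68.47352°.
Field: 306.28581/20 → 15 → P, 68.47352/10 → 6 → G; chars PG.
Square: 6.28581/2 → 3, 8.47352/1 → 8; chars 38.
Subsquare: 0.28581/0.0833333 → 3 → d, 0.47352/0.0416667 → 11 → l; chars dl.
Extended square: 0.03581/0.00833333 → 4, 0.01519/0.00416667 → 3; chars 43.

PG38dl43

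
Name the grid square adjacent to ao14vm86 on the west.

Longitude extended square 8; −1 → 7.
The latitude characters are unchanged.

AO14vm76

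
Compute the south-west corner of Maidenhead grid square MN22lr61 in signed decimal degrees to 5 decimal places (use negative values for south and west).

Field M=12, N=13: +12·20° lon, +13·10° lat → SW at lon 60°, lat 40°.
Square 2, 2: +2·2° lon, +2·1° lat → SW at lon 64°, lat 42°.
Subsquare l=11, r=17: +11·0.0833333° lon, +17·0.0416667° lat → SW at lon 64.9167°, lat 42.7083°.
Extended square 6, 1: +6·0.00833333° lon, +1·0.00416667° lat → SW at lon 64.9667°, lat 42.7125°.
latitude 42.71250, longitude 64.96667.

42.71250, 64.96667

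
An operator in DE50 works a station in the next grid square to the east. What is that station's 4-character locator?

DE60

Longitude square 5; +1 → 6.
The latitude characters are unchanged.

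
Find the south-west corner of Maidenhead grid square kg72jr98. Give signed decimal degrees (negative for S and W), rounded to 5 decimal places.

-27.25833, 34.82500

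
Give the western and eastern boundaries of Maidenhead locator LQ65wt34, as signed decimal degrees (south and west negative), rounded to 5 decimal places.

Field L=11, Q=16: +11·20° lon, +16·10° lat → SW at lon 40°, lat 70°.
Square 6, 5: +6·2° lon, +5·1° lat → SW at lon 52°, lat 75°.
Subsquare w=22, t=19: +22·0.0833333° lon, +19·0.0416667° lat → SW at lon 53.8333°, lat 75.7917°.
Extended square 3, 4: +3·0.00833333° lon, +4·0.00416667° lat → SW at lon 53.8583°, lat 75.8083°.
Cell spans 0.00833333° lon × 0.00416667° lat.
west 53.85833, east 53.86667.

53.85833, 53.86667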